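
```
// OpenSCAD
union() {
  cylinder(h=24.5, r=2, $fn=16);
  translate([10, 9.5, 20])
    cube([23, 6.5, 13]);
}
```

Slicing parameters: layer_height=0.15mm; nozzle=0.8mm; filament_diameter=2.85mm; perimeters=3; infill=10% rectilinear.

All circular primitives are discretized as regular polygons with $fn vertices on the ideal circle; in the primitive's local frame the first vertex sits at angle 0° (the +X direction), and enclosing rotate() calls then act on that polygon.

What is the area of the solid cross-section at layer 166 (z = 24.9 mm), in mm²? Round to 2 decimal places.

At z = 24.9 mm: the cylinder does not reach this height (z outside [0, 24.5]); the cube at (10, 9.5) is present — its section is the full 23×6.5 rectangle (area 149.50 mm²); Taking the union: only the 23×6.5 cube at (10, 9.5) is present, so the union is just that shape — area = 149.50 mm². Overall, the cross-section is a single solid region. Net area = 149.50 mm².

149.50 mm²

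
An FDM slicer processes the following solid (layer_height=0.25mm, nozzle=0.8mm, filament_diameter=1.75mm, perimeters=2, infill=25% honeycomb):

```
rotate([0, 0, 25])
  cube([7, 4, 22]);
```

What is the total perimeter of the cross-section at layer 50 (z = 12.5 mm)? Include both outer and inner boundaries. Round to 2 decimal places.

At z = 12.5 mm: the cube is present — its section is the full 7×4 rectangle (perimeter 22.00 mm); (whole slice rotated 25° about Z — lengths, areas and connectivity unchanged). Overall, the cross-section is a single solid region. Total boundary length (outer) = 22.00 mm.

22.00 mm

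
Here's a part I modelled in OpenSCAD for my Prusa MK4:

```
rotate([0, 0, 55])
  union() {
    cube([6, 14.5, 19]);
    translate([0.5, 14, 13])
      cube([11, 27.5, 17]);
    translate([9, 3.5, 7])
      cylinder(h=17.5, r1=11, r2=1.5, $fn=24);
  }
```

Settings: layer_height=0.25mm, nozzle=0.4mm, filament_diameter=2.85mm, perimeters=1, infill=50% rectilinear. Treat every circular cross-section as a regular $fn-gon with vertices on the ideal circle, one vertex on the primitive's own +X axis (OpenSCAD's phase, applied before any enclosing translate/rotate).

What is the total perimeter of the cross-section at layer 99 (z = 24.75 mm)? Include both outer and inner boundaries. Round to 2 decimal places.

77.00 mm

At z = 24.75 mm: the cube is absent (z outside [0, 19]); the cube at (0.5, 14) is present — its section is the full 11×27.5 rectangle (perimeter 77.00 mm); the cone at (9, 3.5) is absent (z outside [7, 24.5]); Taking the union: only the 11×27.5 cube at (0.5, 14) is present, so the union is just that shape — boundary = 77.00 mm; (rotated 55° about Z; rotation is an isometry so areas/perimeters/island counts are preserved). Overall, the cross-section is a single solid region. Total boundary length (outer) = 77.00 mm.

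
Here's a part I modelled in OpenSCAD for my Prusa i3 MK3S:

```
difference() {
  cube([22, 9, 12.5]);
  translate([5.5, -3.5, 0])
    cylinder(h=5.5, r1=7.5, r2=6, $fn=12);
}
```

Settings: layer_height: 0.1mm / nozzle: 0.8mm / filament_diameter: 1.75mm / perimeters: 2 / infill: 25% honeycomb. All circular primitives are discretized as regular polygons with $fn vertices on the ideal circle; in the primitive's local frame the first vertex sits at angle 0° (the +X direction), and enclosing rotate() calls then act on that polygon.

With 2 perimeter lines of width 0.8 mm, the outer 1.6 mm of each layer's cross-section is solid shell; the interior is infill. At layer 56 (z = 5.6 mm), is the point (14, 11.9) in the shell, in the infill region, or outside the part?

At z = 5.6 mm: the 22×9 cube contributes its full rectangle; the cone at (5.5, -3.5) does not reach this height (z outside [0, 5.5]); Taking the first minus the rest: none of the subtracted shapes is present at this height, so the 22×9 cube is unchanged — 1 connected region. Overall, the cross-section is a single solid region. The nearest boundary edge runs (22.00, 9.00)→(0.00, 9.00); distance from the point to it = 2.90 mm. The point is not inside any of the regions above, so it lies outside the cross-section (2.90 mm from the nearest boundary).

outside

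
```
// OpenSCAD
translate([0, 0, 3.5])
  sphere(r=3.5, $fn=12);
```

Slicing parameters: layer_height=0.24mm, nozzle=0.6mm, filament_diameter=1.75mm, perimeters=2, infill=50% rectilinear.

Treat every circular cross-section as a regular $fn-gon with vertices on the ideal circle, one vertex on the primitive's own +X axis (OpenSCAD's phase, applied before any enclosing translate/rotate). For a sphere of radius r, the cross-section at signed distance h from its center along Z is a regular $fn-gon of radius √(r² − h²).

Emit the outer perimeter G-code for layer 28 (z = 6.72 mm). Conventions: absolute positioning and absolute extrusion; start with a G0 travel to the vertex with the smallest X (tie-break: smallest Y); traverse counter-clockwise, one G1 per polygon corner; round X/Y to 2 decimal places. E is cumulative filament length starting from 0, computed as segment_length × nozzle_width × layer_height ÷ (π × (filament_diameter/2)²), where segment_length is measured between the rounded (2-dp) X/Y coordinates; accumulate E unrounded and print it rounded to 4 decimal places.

G0 X-1.37 Y0.00 Z6.72
G1 X-1.19 Y-0.69 E0.0427
G1 X-0.69 Y-1.19 E0.0850
G1 X0.00 Y-1.37 E0.1277
G1 X0.69 Y-1.19 E0.1704
G1 X1.19 Y-0.69 E0.2127
G1 X1.37 Y0.00 E0.2554
G1 X1.19 Y0.69 E0.2981
G1 X0.69 Y1.19 E0.3405
G1 X0.00 Y1.37 E0.3831
G1 X-0.69 Y1.19 E0.4258
G1 X-1.19 Y0.69 E0.4682
G1 X-1.37 Y0.00 E0.5109

At z = 6.72 mm: the r=3.5 sphere contributes a regular 12-gon of circumradius √(3.5²−3.22²) = 1.372. The outline is a single polygon with 12 vertices. Extrusion per mm of travel: 0.6 × 0.24 / (π × 0.875²) = 0.059868. Accumulating E over each segment gives final E = 0.5109.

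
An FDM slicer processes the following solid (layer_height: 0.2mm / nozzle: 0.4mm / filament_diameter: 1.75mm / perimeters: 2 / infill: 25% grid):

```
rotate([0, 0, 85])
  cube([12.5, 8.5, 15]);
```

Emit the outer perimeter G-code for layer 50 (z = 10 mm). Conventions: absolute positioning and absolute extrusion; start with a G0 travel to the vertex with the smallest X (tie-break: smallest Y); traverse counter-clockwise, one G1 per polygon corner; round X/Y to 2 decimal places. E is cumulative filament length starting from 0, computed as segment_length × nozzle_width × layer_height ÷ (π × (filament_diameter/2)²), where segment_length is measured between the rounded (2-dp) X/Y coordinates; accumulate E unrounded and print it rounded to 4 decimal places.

At z = 10 mm: the cube (footprint 12.5×8.5) is included at this height; (whole slice rotated 85° about Z — lengths, areas and connectivity unchanged). The outline is a single polygon with 4 vertices. Extrusion per mm of travel: 0.4 × 0.2 / (π × 0.875²) = 0.033260. Accumulating E over each segment gives final E = 1.3969.

G0 X-8.47 Y0.74 Z10.00
G1 X0.00 Y0.00 E0.2828
G1 X1.09 Y12.45 E0.6985
G1 X-7.38 Y13.19 E0.9812
G1 X-8.47 Y0.74 E1.3969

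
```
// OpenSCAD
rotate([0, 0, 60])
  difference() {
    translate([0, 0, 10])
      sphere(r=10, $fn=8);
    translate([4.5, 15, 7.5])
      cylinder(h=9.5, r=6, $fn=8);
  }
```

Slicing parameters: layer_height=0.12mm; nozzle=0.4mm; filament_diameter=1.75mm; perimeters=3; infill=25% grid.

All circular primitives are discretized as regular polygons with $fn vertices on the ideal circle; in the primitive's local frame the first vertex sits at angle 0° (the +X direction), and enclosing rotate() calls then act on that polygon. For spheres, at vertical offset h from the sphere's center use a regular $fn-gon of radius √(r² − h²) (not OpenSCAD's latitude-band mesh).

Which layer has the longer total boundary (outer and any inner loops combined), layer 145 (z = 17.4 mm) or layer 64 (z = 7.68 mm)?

Layer 145 (z = 17.4): the sphere: section is a regular 8-gon, circumradius = √(r²−h²) = √(10²−7.4²) = 6.726 (perimeter = 2·8·6.726·sin(180°/8) = 41.18 mm); the cylinder at (4.5, 15) does not reach this height (z outside [7.5, 17]); After the difference (first − rest): none of the subtracted shapes is present at this height, so the r=10 sphere is unchanged — boundary = 41.18 mm; (whole slice rotated 60° about Z — lengths, areas and connectivity unchanged). So its perimeter = 41.18 mm. Layer 64 (z = 7.68): the sphere: section is a regular 8-gon, circumradius = √(r²−h²) = √(10²−2.32²) = 9.727 (perimeter = 2·8·9.727·sin(180°/8) = 59.56 mm); the r=6 cylinder at (4.5, 15) gives a regular 8-gon of circumradius 6 (constant along its height) (perimeter = 2·8·6.000·sin(180°/8) = 36.74 mm); Taking the first minus the rest: starting from the r=10 sphere, the r=6 cylinder at (4.5, 15) misses the remaining region (no effect) — boundary = 59.56 mm; (whole slice rotated 60° about Z — lengths, areas and connectivity unchanged). So its perimeter = 59.56 mm. Layer 64 is larger (59.56 vs 41.18 mm).

layer 64 (z = 7.68 mm)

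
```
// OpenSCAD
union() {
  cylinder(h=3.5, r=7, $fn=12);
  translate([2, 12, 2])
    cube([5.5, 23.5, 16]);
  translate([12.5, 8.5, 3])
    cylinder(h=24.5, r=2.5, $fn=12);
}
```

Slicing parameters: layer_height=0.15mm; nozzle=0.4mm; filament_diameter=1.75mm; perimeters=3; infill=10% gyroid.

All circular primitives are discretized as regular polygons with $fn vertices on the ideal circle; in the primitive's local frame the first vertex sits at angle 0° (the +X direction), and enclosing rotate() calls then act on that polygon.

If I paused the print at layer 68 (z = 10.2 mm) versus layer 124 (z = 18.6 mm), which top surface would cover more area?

Layer 68 (z = 10.2): the cylinder is not intersected at this z (z outside [0, 3.5]); the 5.5×23.5 cube at (2, 12) contributes its full rectangle (area 129.25 mm²); the cylinder at (12.5, 8.5): section is a regular 12-gon, circumradius r=2.5 (area = (12/2)·2.500²·sin(360°/12) = 18.75 mm²); Merging all regions: the 2 present regions are separate (no shared area or edge), so areas and boundary lengths simply add and each stays a separate island — area = 148.00 mm². So its area = 148.00 mm². Layer 124 (z = 18.6): the cylinder does not reach this height (z outside [0, 3.5]); the cube at (2, 12) is not intersected at this z (z outside [2, 18]); the r=2.5 cylinder at (12.5, 8.5) gives a regular 12-gon of circumradius 2.5 (constant along its height) (area = (12/2)·2.500²·sin(360°/12) = 18.75 mm²); Taking the union: only the r=2.5 cylinder at (12.5, 8.5) is present, so the union is just that shape — area = 18.75 mm². So its area = 18.75 mm². Layer 68 is larger (148.00 vs 18.75 mm²).

layer 68 (z = 10.2 mm)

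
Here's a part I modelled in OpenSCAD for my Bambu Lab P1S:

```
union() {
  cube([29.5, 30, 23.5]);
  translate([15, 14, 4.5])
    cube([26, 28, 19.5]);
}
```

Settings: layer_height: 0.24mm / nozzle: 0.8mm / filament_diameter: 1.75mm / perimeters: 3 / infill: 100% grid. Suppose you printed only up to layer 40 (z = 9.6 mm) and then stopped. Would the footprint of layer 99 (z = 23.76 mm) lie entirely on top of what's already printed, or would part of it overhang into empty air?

entirely on top

Compare the two slices. At z = 9.6: the 29.5×30 cube contributes its full rectangle (area 885.00 mm²); the cube at (15, 14) (footprint 26×28) is included at this height (area 728.00 mm²); Merging all regions: the regions partially overlap — summed areas 1613.00 mm² minus the doubly-counted overlap 232.00 mm² gives 1381.00 mm² — area = 1381.00 mm². At z = 23.76: the cube is absent (z outside [0, 23.5]); the cube at (15, 14) (footprint 26×28) is included at this height (area 728.00 mm²); Combining (union): only the 26×28 cube at (15, 14) is present, so the union is just that shape — area = 728.00 mm². Checking containment: the cross-section at z = 23.76 is a subset of the cross-section at z = 9.6.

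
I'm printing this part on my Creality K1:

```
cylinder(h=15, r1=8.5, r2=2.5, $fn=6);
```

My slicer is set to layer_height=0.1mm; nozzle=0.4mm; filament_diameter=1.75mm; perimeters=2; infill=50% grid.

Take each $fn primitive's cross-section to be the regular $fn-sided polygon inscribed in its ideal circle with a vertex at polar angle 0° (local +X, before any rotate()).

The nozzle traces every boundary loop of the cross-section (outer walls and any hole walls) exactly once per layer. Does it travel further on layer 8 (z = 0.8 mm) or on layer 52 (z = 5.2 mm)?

Layer 8 (z = 0.8): the cone: at t=0.053 of its height the radius interpolates to r₁+(r₂−r₁)t = 8.180, giving a regular 6-gon of that circumradius (perimeter = 2·6·8.180·sin(180°/6) = 49.08 mm). So its perimeter = 49.08 mm. Layer 52 (z = 5.2): the cone contributes a regular 6-gon of circumradius 6.420 (interpolated between r1=8.5 and r2=2.5 at t=0.347) (perimeter = 2·6·6.420·sin(180°/6) = 38.52 mm). So its perimeter = 38.52 mm. Layer 8 is larger (49.08 vs 38.52 mm).

layer 8 (z = 0.8 mm)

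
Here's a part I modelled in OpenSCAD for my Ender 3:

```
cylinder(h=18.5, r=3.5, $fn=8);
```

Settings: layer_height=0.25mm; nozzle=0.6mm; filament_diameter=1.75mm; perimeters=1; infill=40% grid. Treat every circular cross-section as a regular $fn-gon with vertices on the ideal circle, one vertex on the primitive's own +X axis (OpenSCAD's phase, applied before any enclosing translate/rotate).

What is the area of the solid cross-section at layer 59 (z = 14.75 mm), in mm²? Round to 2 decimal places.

At z = 14.75 mm: the cylinder: section is a regular 8-gon, circumradius r=3.5 (area = (8/2)·3.500²·sin(360°/8) = 34.65 mm²). Overall, the cross-section is a single solid region. Net area = 34.65 mm².

34.65 mm²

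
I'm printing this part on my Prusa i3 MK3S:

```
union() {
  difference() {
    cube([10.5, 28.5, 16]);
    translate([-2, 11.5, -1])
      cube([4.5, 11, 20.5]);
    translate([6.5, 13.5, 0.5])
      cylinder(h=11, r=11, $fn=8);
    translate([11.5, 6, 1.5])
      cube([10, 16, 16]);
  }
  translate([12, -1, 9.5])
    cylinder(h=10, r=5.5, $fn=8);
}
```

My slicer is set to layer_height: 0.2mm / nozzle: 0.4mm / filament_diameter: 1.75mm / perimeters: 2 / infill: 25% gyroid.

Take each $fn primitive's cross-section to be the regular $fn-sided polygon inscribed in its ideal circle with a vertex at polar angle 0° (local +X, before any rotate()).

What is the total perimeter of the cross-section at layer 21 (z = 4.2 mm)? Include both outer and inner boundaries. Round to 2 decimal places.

64.60 mm

At z = 4.2 mm: the 10.5×28.5 cube contributes its full rectangle (perimeter 78.00 mm); the 4.5×11 cube at (-2, 11.5) contributes its full rectangle (perimeter 31.00 mm); the r=11 cylinder at (6.5, 13.5) contributes a regular 8-gon of circumradius 11 (perimeter = 2·8·11.000·sin(180°/8) = 67.35 mm); the 10×16 cube at (11.5, 6) contributes its full rectangle (perimeter 52.00 mm); Subtracting the remaining from the first: starting from the 10.5×28.5 cube, the 4.5×11 cube at (-2, 11.5) partially overlaps it — only the 27.50 mm² overlap (of its 49.50 mm²) is removed, clipping the outline; the r=11 cylinder at (6.5, 13.5) partially overlaps it — only the 179.95 mm² overlap (of its 342.24 mm²) is removed, clipping the outline; the 10×16 cube at (11.5, 6) misses the remaining region (no effect) — boundary = 64.60 mm; the cylinder at (12, -1) is absent (z outside [9.5, 19.5]); Combining (union): only the result so far is present, so the union is just that shape — boundary = 64.60 mm. Overall, the cross-section has 2 separate islands. Total boundary length (outer) = 64.60 mm.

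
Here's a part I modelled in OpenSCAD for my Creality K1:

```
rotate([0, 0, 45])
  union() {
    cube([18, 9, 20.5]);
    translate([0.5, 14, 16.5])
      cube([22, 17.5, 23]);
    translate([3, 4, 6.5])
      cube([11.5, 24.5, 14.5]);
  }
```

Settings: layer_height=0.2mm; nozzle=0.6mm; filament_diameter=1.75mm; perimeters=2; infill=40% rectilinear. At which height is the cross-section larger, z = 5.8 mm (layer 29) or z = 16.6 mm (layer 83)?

layer 83 (z = 16.6 mm)

Layer 29 (z = 5.8): the cube (footprint 18×9) is included at this height (area 162.00 mm²); the cube at (0.5, 14) does not reach this height (z outside [16.5, 39.5]); the cube at (3, 4) does not reach this height (z outside [6.5, 21]); Taking the union: only the 18×9 cube is present, so the union is just that shape — area = 162.00 mm²; (rotated 45° about Z; rotation is an isometry so areas/perimeters/island counts are preserved). So its area = 162.00 mm². Layer 83 (z = 16.6): the 18×9 cube contributes its full rectangle (area 162.00 mm²); the cube at (0.5, 14) is present — its section is the full 22×17.5 rectangle (area 385.00 mm²); the cube at (3, 4) is present — its section is the full 11.5×24.5 rectangle (area 281.75 mm²); Combining (union): the regions partially overlap — summed areas 828.75 mm² minus the doubly-counted overlap 224.25 mm² gives 604.50 mm² — area = 604.50 mm²; (whole slice rotated 45° about Z — lengths, areas and connectivity unchanged). So its area = 604.50 mm². Layer 83 is larger (604.50 vs 162.00 mm²).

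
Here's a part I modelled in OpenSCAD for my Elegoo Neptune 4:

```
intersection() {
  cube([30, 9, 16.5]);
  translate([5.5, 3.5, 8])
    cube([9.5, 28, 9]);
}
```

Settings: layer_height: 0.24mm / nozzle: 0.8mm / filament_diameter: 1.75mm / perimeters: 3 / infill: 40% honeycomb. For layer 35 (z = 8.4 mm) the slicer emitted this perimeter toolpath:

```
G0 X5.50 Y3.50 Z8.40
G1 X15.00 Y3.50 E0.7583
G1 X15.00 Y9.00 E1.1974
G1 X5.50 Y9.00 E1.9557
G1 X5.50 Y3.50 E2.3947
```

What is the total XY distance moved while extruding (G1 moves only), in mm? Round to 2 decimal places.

30.00 mm

Sum the Euclidean lengths of each G1 segment: total = 30.00 mm.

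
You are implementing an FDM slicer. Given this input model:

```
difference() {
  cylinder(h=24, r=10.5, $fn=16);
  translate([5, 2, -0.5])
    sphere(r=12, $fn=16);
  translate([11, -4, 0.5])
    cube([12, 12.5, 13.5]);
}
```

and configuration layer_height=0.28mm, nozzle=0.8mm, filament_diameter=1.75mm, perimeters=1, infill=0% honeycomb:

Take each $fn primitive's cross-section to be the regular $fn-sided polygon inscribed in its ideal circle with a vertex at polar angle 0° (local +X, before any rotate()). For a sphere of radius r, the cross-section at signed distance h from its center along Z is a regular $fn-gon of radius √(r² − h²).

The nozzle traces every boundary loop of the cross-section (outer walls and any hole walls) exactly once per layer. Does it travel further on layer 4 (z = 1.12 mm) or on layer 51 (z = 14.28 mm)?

Layer 4 (z = 1.12): the r=10.5 cylinder contributes a regular 16-gon of circumradius 10.5 (perimeter = 2·16·10.500·sin(180°/16) = 65.55 mm); the r=12 sphere at (5, 2) contributes a regular 16-gon of circumradius √(12²−1.62²) = 11.890 (perimeter = 2·16·11.890·sin(180°/16) = 74.23 mm); the 12×12.5 cube at (11, -4) contributes its full rectangle (perimeter 49.00 mm); Subtracting the remaining from the first: starting from the r=10.5 cylinder, the r=12 sphere at (5, 2) partially overlaps it — only the 263.20 mm² overlap (of its 432.82 mm²) is removed, clipping the outline; the 12×12.5 cube at (11, -4) misses the remaining region (no effect) — boundary = 58.98 mm. So its perimeter = 58.98 mm. Layer 51 (z = 14.28): the r=10.5 cylinder contributes a regular 16-gon of circumradius 10.5 (perimeter = 2·16·10.500·sin(180°/16) = 65.55 mm); the sphere at (5, 2) is not intersected at this z (|z−center|=14.780 > r=12); the cube at (11, -4) is absent (z outside [0.5, 14]); After the difference (first − rest): none of the subtracted shapes is present at this height, so the r=10.5 cylinder is unchanged — boundary = 65.55 mm. So its perimeter = 65.55 mm. Layer 51 is larger (65.55 vs 58.98 mm).

layer 51 (z = 14.28 mm)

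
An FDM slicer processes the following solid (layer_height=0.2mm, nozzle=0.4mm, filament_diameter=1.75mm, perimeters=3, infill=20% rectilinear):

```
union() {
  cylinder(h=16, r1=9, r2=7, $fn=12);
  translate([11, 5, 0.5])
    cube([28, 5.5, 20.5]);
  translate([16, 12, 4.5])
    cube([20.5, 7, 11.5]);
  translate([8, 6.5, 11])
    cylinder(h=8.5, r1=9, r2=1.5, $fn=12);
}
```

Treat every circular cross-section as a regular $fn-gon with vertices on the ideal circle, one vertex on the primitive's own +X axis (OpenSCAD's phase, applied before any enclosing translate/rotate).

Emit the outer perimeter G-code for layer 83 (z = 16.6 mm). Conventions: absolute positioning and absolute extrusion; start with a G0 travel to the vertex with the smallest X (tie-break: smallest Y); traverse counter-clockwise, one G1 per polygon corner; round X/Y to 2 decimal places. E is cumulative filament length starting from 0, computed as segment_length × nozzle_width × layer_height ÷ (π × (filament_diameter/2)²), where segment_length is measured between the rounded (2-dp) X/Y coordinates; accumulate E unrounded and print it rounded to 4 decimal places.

G0 X3.94 Y6.50 Z16.60
G1 X4.48 Y4.47 E0.0699
G1 X5.97 Y2.98 E0.1400
G1 X8.00 Y2.44 E0.2098
G1 X10.03 Y2.98 E0.2797
G1 X11.52 Y4.47 E0.3498
G1 X11.66 Y5.00 E0.3680
G1 X39.00 Y5.00 E1.2773
G1 X39.00 Y10.50 E1.4603
G1 X11.00 Y10.50 E2.3915
G1 X11.00 Y9.04 E2.4401
G1 X10.03 Y10.02 E2.4860
G1 X8.00 Y10.56 E2.5558
G1 X5.97 Y10.02 E2.6257
G1 X4.48 Y8.53 E2.6958
G1 X3.94 Y6.50 E2.7657

At z = 16.6 mm: the cone is absent (z outside [0, 16]); the 28×5.5 cube at (11, 5) contributes its full rectangle; the cube at (16, 12) is absent (z outside [4.5, 16]); the cone at (8, 6.5): at t=0.659 of its height the radius interpolates to r₁+(r₂−r₁)t = 4.059, giving a regular 12-gon of that circumradius; Taking the union: the regions partially overlap (shared area 3.02 mm²), so overlapping operands fuse into one piece — 1 connected region. The outline is a single polygon with 15 vertices. Extrusion per mm of travel: 0.4 × 0.2 / (π × 0.875²) = 0.033260. Accumulating E over each segment gives final E = 2.7657.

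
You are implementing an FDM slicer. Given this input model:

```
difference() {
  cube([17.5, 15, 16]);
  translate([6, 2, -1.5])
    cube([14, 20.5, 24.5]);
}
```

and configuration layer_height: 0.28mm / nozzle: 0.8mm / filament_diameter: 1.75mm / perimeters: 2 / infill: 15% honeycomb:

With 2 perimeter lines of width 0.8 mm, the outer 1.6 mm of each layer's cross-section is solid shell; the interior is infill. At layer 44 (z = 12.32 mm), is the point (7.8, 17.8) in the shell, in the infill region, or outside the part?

outside

At z = 12.32 mm: the 17.5×15 cube contributes its full rectangle; the 14×20.5 cube at (6, 2) contributes its full rectangle; Subtracting the remaining from the first: starting from the 17.5×15 cube, the 14×20.5 cube at (6, 2) partially overlaps it — only the 149.50 mm² overlap (of its 287.00 mm²) is removed, clipping the outline — 1 connected region. Overall, the cross-section is a single solid region. The nearest boundary edge runs (0.00, 15.00)→(6.00, 15.00); distance from the point to it = 3.33 mm. The point is not inside any of the regions above, so it lies outside the cross-section (3.33 mm from the nearest boundary).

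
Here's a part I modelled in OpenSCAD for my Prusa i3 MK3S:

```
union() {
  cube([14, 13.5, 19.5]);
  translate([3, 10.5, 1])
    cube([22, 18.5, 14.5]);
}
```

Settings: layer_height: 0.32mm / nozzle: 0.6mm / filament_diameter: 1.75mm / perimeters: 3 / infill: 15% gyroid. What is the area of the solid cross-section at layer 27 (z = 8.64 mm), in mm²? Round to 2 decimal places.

At z = 8.64 mm: the 14×13.5 cube contributes its full rectangle (area 189.00 mm²); the cube at (3, 10.5) (footprint 22×18.5) is included at this height (area 407.00 mm²); Taking the union: the regions partially overlap — summed areas 596.00 mm² minus the doubly-counted overlap 33.00 mm² gives 563.00 mm² — area = 563.00 mm². Overall, the cross-section is a single solid region. Net area = 563.00 mm².

563.00 mm²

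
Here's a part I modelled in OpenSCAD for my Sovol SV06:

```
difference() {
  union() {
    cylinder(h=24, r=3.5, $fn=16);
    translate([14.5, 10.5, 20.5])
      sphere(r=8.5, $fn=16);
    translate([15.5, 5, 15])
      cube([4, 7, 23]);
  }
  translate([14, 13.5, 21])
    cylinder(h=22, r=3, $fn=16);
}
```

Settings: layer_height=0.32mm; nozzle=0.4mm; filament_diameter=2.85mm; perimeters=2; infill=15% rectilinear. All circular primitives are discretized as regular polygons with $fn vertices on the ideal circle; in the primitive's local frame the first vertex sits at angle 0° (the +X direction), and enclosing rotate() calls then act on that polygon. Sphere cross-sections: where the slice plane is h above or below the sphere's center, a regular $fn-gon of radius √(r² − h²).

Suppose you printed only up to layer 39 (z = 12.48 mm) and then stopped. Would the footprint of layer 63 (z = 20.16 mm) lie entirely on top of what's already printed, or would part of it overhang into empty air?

part overhangs

Compare the two slices. At z = 12.48: the cylinder: section is a regular 16-gon, circumradius r=3.5 (area = (16/2)·3.500²·sin(360°/16) = 37.50 mm²); the sphere at (14.5, 10.5): section is a regular 16-gon, circumradius = √(r²−h²) = √(8.5²−8.02²) = 2.816 (area = (16/2)·2.816²·sin(360°/16) = 24.28 mm²); the cube at (15.5, 5) is not intersected at this z (z outside [15, 38]); Combining (union): the 2 present regions are separate (no shared area or edge), so areas and boundary lengths simply add and each stays a separate island — area = 61.78 mm²; the cylinder at (14, 13.5) does not reach this height (z outside [21, 43]); Subtracting the remaining from the first: none of the subtracted shapes is present at this height, so that combined region is unchanged — area = 61.78 mm². At z = 20.16: the r=3.5 cylinder gives a regular 16-gon of circumradius 3.5 (constant along its height) (area = (16/2)·3.500²·sin(360°/16) = 37.50 mm²); the r=8.5 sphere at (14.5, 10.5) contributes a regular 16-gon of circumradius √(8.5²−0.34²) = 8.493 (area = (16/2)·8.493²·sin(360°/16) = 220.84 mm²); the cube at (15.5, 5) (footprint 4×7) is included at this height (area 28.00 mm²); Taking the union: the regions partially overlap — summed areas 286.34 mm² minus the doubly-counted overlap 28.00 mm² gives 258.34 mm² — area = 258.34 mm²; the cylinder at (14, 13.5) does not reach this height (z outside [21, 43]); Subtracting the remaining from the first: none of the subtracted shapes is present at this height, so that combined region is unchanged — area = 258.34 mm². Checking containment: at z = 20.16 the cross-section extends beyond the z = 12.48 cross-section by about 196.56 mm².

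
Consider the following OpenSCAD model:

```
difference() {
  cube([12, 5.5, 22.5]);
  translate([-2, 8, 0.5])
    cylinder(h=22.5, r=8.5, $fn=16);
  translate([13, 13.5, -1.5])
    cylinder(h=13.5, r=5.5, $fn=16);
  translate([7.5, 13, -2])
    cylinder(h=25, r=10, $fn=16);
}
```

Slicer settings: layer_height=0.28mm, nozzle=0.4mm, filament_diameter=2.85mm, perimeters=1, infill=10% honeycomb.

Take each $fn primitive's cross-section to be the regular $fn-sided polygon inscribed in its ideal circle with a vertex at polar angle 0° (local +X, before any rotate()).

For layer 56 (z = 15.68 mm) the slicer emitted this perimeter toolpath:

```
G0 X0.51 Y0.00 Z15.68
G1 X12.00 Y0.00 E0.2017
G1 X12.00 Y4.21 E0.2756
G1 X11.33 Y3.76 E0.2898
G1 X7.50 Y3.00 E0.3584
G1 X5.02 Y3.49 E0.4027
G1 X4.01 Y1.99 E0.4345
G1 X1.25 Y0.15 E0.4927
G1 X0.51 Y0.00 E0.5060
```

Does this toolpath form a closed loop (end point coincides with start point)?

Start point (G0): (0.51, 0.00). End point (last G1): the path returns to the start — closed.

yes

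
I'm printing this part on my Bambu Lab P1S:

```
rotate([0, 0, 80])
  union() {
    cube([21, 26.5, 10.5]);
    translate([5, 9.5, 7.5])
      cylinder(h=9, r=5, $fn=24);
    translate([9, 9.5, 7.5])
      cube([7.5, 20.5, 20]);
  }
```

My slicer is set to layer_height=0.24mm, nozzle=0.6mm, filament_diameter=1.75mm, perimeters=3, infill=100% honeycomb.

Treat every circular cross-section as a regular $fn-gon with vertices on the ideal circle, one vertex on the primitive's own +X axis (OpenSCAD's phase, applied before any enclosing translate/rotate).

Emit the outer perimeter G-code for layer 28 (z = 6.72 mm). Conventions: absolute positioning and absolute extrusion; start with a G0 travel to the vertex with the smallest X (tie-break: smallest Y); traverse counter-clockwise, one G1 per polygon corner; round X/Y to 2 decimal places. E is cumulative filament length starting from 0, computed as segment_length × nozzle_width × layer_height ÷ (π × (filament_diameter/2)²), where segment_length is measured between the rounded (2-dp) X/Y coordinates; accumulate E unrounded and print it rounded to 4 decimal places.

At z = 6.72 mm: the 21×26.5 cube contributes its full rectangle; the cylinder at (5, 9.5) is absent (z outside [7.5, 16.5]); the cube at (9, 9.5) is absent (z outside [7.5, 27.5]); Merging all regions: only the 21×26.5 cube is present, so the union is just that shape — 1 connected region; (rotated 80° about Z; rotation is an isometry so areas/perimeters/island counts are preserved). The outline is a single polygon with 4 vertices. Extrusion per mm of travel: 0.6 × 0.24 / (π × 0.875²) = 0.059868. Accumulating E over each segment gives final E = 5.6877.

G0 X-26.10 Y4.60 Z6.72
G1 X0.00 Y0.00 E1.5866
G1 X3.65 Y20.68 E2.8439
G1 X-22.45 Y25.28 E4.4305
G1 X-26.10 Y4.60 E5.6877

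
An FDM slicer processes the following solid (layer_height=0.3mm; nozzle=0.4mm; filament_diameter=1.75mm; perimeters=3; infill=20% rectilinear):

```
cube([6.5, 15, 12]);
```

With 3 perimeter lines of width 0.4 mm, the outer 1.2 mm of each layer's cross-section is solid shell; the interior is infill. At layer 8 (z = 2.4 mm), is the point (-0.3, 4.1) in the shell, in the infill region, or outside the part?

outside

At z = 2.4 mm: the cube is present — its section is the full 6.5×15 rectangle. Overall, the cross-section is a single solid region. The nearest boundary edge runs (0.00, 15.00)→(0.00, 0.00); distance from the point to it = 0.30 mm. The point is not inside any of the regions above, so it lies outside the cross-section (0.30 mm from the nearest boundary).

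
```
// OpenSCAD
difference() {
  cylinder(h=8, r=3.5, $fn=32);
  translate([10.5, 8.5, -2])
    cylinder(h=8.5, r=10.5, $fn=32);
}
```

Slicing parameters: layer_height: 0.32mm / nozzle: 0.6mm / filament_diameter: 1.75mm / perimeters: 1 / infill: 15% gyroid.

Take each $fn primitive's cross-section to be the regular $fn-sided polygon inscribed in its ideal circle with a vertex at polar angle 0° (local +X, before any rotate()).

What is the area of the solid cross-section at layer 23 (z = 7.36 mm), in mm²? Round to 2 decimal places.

At z = 7.36 mm: the cylinder: section is a regular 32-gon, circumradius r=3.5 (area = (32/2)·3.500²·sin(360°/32) = 38.24 mm²); the cylinder at (10.5, 8.5) does not reach this height (z outside [-2, 6.5]); Taking the first minus the rest: none of the subtracted shapes is present at this height, so the r=3.5 cylinder is unchanged — area = 38.24 mm². Overall, the cross-section is a single solid region. Net area = 38.24 mm².

38.24 mm²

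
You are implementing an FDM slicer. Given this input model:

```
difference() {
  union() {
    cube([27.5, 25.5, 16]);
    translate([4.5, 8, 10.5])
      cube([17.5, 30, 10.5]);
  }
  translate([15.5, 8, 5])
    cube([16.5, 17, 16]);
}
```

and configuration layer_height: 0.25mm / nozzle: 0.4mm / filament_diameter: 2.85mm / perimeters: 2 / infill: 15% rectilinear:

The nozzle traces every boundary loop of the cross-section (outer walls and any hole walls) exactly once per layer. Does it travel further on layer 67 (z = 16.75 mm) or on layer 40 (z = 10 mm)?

Layer 67 (z = 16.75): the cube does not reach this height (z outside [0, 16]); the cube at (4.5, 8) is present — its section is the full 17.5×30 rectangle (perimeter 95.00 mm); Merging all regions: only the 17.5×30 cube at (4.5, 8) is present, so the union is just that shape — boundary = 95.00 mm; the 16.5×17 cube at (15.5, 8) contributes its full rectangle (perimeter 67.00 mm); Taking the first minus the rest: starting from that combined region, the 16.5×17 cube at (15.5, 8) partially overlaps it — only the 110.50 mm² overlap (of its 280.50 mm²) is removed, clipping the outline — boundary = 95.00 mm. So its perimeter = 95.00 mm. Layer 40 (z = 10): the cube (footprint 27.5×25.5) is included at this height (perimeter 106.00 mm); the cube at (4.5, 8) does not reach this height (z outside [10.5, 21]); Merging all regions: only the 27.5×25.5 cube is present, so the union is just that shape — boundary = 106.00 mm; the cube at (15.5, 8) is present — its section is the full 16.5×17 rectangle (perimeter 67.00 mm); After the difference (first − rest): starting from the result so far, the 16.5×17 cube at (15.5, 8) partially overlaps it — only the 204.00 mm² overlap (of its 280.50 mm²) is removed, clipping the outline — boundary = 130.00 mm. So its perimeter = 130.00 mm. Layer 40 is larger (130.00 vs 95.00 mm).

layer 40 (z = 10 mm)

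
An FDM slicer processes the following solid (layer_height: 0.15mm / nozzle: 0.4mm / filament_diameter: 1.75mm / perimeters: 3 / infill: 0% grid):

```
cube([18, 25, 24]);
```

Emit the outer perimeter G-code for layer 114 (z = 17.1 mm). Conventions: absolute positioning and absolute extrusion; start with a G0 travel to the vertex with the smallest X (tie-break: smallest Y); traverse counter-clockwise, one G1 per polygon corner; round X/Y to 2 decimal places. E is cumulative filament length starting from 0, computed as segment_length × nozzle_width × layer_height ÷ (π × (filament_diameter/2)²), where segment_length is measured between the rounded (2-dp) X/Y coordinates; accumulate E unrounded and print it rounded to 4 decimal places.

At z = 17.1 mm: the cube (footprint 18×25) is included at this height. The outline is a single polygon with 4 vertices. Extrusion per mm of travel: 0.4 × 0.15 / (π × 0.875²) = 0.024945. Accumulating E over each segment gives final E = 2.1453.

G0 X0.00 Y0.00 Z17.10
G1 X18.00 Y0.00 E0.4490
G1 X18.00 Y25.00 E1.0726
G1 X0.00 Y25.00 E1.5217
G1 X0.00 Y0.00 E2.1453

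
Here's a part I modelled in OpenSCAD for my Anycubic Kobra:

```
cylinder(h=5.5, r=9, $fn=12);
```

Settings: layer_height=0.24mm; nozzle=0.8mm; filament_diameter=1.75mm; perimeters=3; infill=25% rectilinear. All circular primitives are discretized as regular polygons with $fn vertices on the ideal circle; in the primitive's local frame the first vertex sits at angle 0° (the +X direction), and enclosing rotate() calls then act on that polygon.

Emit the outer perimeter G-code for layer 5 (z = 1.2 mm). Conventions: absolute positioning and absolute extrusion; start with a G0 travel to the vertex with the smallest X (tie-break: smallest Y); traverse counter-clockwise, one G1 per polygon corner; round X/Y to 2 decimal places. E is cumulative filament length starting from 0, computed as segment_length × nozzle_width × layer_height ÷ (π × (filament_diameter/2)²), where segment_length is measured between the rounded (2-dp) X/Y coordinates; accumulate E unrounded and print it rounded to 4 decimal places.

G0 X-9.00 Y0.00 Z1.20
G1 X-7.79 Y-4.50 E0.3720
G1 X-4.50 Y-7.79 E0.7434
G1 X0.00 Y-9.00 E1.1153
G1 X4.50 Y-7.79 E1.4873
G1 X7.79 Y-4.50 E1.8587
G1 X9.00 Y0.00 E2.2307
G1 X7.79 Y4.50 E2.6026
G1 X4.50 Y7.79 E2.9741
G1 X0.00 Y9.00 E3.3460
G1 X-4.50 Y7.79 E3.7180
G1 X-7.79 Y4.50 E4.0894
G1 X-9.00 Y0.00 E4.4614

At z = 1.2 mm: the r=9 cylinder contributes a regular 12-gon of circumradius 9. The outline is a single polygon with 12 vertices. Extrusion per mm of travel: 0.8 × 0.24 / (π × 0.875²) = 0.079824. Accumulating E over each segment gives final E = 4.4614.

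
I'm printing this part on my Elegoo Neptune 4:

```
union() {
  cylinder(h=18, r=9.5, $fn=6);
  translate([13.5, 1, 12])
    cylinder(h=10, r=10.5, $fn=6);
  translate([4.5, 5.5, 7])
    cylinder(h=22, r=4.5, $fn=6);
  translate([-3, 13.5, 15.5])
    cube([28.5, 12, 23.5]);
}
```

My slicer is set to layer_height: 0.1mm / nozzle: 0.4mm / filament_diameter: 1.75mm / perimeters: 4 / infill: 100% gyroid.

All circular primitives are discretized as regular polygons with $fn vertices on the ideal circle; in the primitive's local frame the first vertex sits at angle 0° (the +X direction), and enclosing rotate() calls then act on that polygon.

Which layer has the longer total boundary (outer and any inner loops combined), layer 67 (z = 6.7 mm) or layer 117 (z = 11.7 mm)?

Layer 67 (z = 6.7): the r=9.5 cylinder contributes a regular 6-gon of circumradius 9.5 (perimeter = 2·6·9.500·sin(180°/6) = 57.00 mm); the cylinder at (13.5, 1) is absent (z outside [12, 22]); the cylinder at (4.5, 5.5) does not reach this height (z outside [7, 29]); the cube at (-3, 13.5) is absent (z outside [15.5, 39]); Combining (union): only the r=9.5 cylinder is present, so the union is just that shape — boundary = 57.00 mm. So its perimeter = 57.00 mm. Layer 117 (z = 11.7): the r=9.5 cylinder contributes a regular 6-gon of circumradius 9.5 (perimeter = 2·6·9.500·sin(180°/6) = 57.00 mm); the cylinder at (13.5, 1) is absent (z outside [12, 22]); the r=4.5 cylinder at (4.5, 5.5) contributes a regular 6-gon of circumradius 4.5 (perimeter = 2·6·4.500·sin(180°/6) = 27.00 mm); the cube at (-3, 13.5) is not intersected at this z (z outside [15.5, 39]); Merging all regions: the regions partially overlap (shared area 36.16 mm²), so the edge portions inside another operand are dropped and the merged outline is re-measured after clipping — boundary = 61.03 mm. So its perimeter = 61.03 mm. Layer 117 is larger (61.03 vs 57.00 mm).

layer 117 (z = 11.7 mm)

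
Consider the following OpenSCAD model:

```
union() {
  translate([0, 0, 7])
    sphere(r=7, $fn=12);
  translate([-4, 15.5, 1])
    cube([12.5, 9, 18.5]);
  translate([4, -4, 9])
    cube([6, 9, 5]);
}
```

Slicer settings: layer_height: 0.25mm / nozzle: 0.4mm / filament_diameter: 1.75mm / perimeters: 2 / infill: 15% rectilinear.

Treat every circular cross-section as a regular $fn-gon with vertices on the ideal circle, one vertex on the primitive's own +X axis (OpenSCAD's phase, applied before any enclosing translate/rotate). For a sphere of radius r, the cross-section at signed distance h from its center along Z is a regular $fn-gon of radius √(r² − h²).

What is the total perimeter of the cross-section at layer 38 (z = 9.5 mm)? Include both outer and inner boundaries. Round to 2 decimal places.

At z = 9.5 mm: the r=7 sphere slices to a regular 12-gon of circumradius 6.538 (√(r²−h²) with h=2.5 from center) (perimeter = 2·12·6.538·sin(180°/12) = 40.61 mm); the cube at (-4, 15.5) (footprint 12.5×9) is included at this height (perimeter 43.00 mm); the cube at (4, -4) is present — its section is the full 6×9 rectangle (perimeter 30.00 mm); Combining (union): the regions partially overlap (shared area 16.06 mm²), so the edge portions inside another operand are dropped and the merged outline is re-measured after clipping — boundary = 93.60 mm. Overall, the cross-section has 2 separate islands. Total boundary length (outer) = 93.60 mm.

93.60 mm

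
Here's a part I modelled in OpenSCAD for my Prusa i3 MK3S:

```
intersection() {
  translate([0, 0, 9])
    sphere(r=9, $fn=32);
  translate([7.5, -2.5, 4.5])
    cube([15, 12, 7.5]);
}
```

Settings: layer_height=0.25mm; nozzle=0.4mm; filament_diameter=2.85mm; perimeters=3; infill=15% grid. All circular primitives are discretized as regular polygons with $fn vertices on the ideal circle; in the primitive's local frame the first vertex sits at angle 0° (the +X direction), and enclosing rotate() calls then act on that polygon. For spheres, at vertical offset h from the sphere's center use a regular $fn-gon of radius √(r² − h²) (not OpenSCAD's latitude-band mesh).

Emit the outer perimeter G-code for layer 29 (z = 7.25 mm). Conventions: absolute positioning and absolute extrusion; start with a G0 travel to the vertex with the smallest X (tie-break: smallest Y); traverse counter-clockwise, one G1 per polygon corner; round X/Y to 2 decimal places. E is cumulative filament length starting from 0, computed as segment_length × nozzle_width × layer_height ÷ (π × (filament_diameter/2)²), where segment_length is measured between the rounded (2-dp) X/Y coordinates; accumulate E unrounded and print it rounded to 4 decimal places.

At z = 7.25 mm: the r=9 sphere slices to a regular 32-gon of circumradius 8.828 (√(r²−h²) with h=1.75 from center); the cube at (7.5, -2.5) is present — its section is the full 15×12 rectangle; After intersecting: the 15×12 cube at (7.5, -2.5) partially overlaps the r=9 sphere; clipping to the common part keeps 7.00 mm² — 1 connected region. The outline is a single polygon with 7 vertices. Extrusion per mm of travel: 0.4 × 0.25 / (π × 1.425²) = 0.015675. Accumulating E over each segment gives final E = 0.2419.

G0 X7.50 Y-2.50 Z7.25
G1 X8.42 Y-2.50 E0.0144
G1 X8.66 Y-1.72 E0.0272
G1 X8.83 Y0.00 E0.0543
G1 X8.66 Y1.72 E0.0814
G1 X8.16 Y3.38 E0.1086
G1 X7.50 Y4.61 E0.1305
G1 X7.50 Y-2.50 E0.2419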